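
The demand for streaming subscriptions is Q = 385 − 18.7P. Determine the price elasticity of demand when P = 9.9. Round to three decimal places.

At P = 9.9, Q = 199.87.
dQ/dP = −18.7.
Point elasticity E = (dQ/dP)·(P/Q) = -18.7 × 9.9/199.87 ≈ -0.926.
|E| < 1, so demand is inelastic at this price.

-0.926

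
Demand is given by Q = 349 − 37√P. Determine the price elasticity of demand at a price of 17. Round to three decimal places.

-0.388

At P = 17, Q = 196.4451.
dQ/dP = −37/(2√P) = −37/(2·4.1231).
Point elasticity E = (dQ/dP)·(P/Q) = -4.4869 × 17/196.4451 ≈ -0.388.
|E| < 1, so demand is inelastic at this price.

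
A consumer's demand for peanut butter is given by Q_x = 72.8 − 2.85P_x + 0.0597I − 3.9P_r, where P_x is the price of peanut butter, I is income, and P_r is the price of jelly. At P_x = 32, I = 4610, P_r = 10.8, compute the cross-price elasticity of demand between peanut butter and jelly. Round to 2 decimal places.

Substituting, Q_x = 72.8 − 2.85(32) + 0.0597(4610) − 3.9(10.8) = 72.8 − 91.2 + 275.217 − 42.12 = 214.697.
∂Q_x/∂P_r = −3.9, so E_xy = -3.9·(10.8/214.697) ≈ -0.20.
E_xy < 0: the goods are complements.

-0.20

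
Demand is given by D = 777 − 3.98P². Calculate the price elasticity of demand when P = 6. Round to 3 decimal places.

At P = 6, D = 633.72.
dD/dP = −2·3.98·P = −47.76.
Point elasticity E = (dD/dP)·(P/D) = -47.76 × 6/633.72 ≈ -0.452.
|E| < 1, so demand is inelastic at this price.

-0.452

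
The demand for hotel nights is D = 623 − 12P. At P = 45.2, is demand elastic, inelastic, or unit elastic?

At P = 45.2, D = 80.6.
dD/dP = −12.
Point elasticity E = (dD/dP)·(P/D) = -12 × 45.2/80.6 ≈ -6.730.
|E| ≈ 6.730 > 1, so demand is elastic.

elastic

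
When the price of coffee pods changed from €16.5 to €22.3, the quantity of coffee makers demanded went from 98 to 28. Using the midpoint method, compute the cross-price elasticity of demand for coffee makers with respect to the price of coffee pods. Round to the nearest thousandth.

-3.716

%ΔQ_x = (28 − 98)/[(98+28)/2] = -70/63 ≈ -1.1111.
%ΔP_y = (22.3 − 16.5)/[(16.5+22.3)/2] ≈ 0.2990.
E_xy = -1.1111/0.2990 ≈ -3.716.
E_xy < 0, so coffee makers and coffee pods are complements.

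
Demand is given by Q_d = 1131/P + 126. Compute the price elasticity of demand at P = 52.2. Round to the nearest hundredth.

At P = 52.2, Q_d = 147.6667.
dQ_d/dP = −1131/P² = −0.4151.
Point elasticity E = (dQ_d/dP)·(P/Q_d) = -0.4151 × 52.2/147.6667 ≈ -0.15.
|E| < 1, so demand is inelastic at this price.

-0.15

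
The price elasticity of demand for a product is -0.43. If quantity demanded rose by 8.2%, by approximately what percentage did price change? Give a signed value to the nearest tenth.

-19.1

%ΔQ ≈ E × %ΔP ⇒ %ΔP = %ΔQ / E = (8.2%)/(-0.43) ≈ -19.1%.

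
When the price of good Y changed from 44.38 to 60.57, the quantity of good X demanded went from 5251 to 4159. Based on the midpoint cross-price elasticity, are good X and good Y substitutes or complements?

complements

%ΔQ_x = (4159 − 5251)/[(5251+4159)/2] = -1092/4705 ≈ -0.2321.
%ΔP_y = (60.57 − 44.38)/[(44.38+60.57)/2] ≈ 0.3085.
E_xy = -0.2321/0.3085 ≈ -0.752.
E_xy < 0, so the goods are complements.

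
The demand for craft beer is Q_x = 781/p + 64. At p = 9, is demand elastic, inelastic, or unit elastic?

At p = 9, Q_x = 150.7778.
dQ_x/dp = −781/p² = −9.642.
Point elasticity E = (dQ_x/dp)·(p/Q_x) = -9.642 × 9/150.7778 ≈ -0.576.
|E| ≈ 0.576 < 1, so demand is inelastic.

inelastic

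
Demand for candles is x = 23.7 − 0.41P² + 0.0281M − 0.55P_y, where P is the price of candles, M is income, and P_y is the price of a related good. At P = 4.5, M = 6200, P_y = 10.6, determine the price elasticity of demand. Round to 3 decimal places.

At the given point, x = 23.7 − 0.41(4.5)² + 0.0281(6200) − 0.55(10.6) = 23.7 − 8.3025 + 174.22 − 5.83 = 183.7875.
∂x/∂P = −2·0.41·P = -3.69, so E_p = -3.69·(4.5/183.7875) ≈ -0.090.
|E_p| < 1: demand is inelastic.

-0.090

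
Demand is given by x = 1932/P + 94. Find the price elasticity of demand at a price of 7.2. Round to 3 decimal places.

At P = 7.2, x = 362.3333.
dx/dP = −1932/P² = −37.2685.
Point elasticity E = (dx/dP)·(P/x) = -37.2685 × 7.2/362.3333 ≈ -0.741.
|E| < 1, so demand is inelastic at this price.

-0.741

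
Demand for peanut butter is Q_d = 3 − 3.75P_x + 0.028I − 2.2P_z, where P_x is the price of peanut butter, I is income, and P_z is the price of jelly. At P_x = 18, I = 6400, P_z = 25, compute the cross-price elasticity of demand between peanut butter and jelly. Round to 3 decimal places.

-0.921

At the given point, Q_d = 3 − 3.75(18) + 0.028(6400) − 2.2(25) = 3 − 67.5 + 179.2 − 55 = 59.7.
∂Q_d/∂P_z = −2.2, so E_xy = -2.2·(25/59.7) ≈ -0.921.
E_xy < 0: the goods are complements.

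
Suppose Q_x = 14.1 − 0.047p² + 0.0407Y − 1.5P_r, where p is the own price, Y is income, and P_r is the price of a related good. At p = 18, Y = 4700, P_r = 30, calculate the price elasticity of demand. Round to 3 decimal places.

-0.210

Q_x = 14.1 − 0.047(18)² + 0.0407(4700) − 1.5(30) = 14.1 − 15.228 + 191.29 − 45 = 145.162.
∂Q_x/∂p = −2·0.047·p = -1.692, so E_p = -1.692·(18/145.162) ≈ -0.210.
|E_p| < 1: demand is inelastic.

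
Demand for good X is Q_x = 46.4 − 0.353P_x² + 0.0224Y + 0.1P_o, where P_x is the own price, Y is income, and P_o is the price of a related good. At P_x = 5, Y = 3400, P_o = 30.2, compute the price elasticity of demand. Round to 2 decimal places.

At the given point, Q_x = 46.4 − 0.353(5)² + 0.0224(3400) + 0.1(30.2) = 46.4 − 8.825 + 76.16 + 3.02 = 116.755.
∂Q_x/∂P_x = −2·0.353·P_x = -3.53, so E_p = -3.53·(5/116.755) ≈ -0.15.
|E_p| < 1: demand is inelastic.

-0.15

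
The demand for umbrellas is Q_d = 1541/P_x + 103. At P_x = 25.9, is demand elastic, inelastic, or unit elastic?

At P_x = 25.9, Q_d = 162.4981.
dQ_d/dP_x = −1541/P_x² = −2.2972.
Point elasticity E = (dQ_d/dP_x)·(P_x/Q_d) = -2.2972 × 25.9/162.4981 ≈ -0.366.
|E| ≈ 0.366 < 1, so demand is inelastic.

inelastic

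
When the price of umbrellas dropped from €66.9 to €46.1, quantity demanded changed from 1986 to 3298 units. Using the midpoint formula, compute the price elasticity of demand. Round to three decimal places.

%ΔQ = (3298 − 1986)/[(1986 + 3298)/2] = 1312/2642 ≈ 0.4966.
%Δp = (46.1 − 66.9)/[(66.9 + 46.1)/2] = -20.8/56.5 ≈ -0.3681.
Arc elasticity E = %ΔQ/%Δp ≈ 0.4966/-0.3681 ≈ -1.349.
|E| > 1: demand is elastic over this range.

-1.349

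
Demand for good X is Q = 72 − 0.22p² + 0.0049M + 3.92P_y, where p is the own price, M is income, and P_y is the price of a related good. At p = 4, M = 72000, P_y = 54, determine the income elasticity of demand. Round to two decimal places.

0.56

Evaluating quantity at (p, M, P_y) gives Q = 72 − 0.22(4)² + 0.0049(72000) + 3.92(54) = 72 − 3.52 + 352.8 + 211.68 = 632.96.
∂Q/∂M = +0.0049, so E_I = 0.0049·(72000/632.96) ≈ 0.56.
E_I ∈ (0,1): normal good (necessity).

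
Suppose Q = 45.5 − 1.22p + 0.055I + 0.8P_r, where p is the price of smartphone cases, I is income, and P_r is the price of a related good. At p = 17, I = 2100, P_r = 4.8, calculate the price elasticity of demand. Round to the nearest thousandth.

Q = 45.5 − 1.22(17) + 0.055(2100) + 0.8(4.8) = 45.5 − 20.74 + 115.5 + 3.84 = 144.1.
∂Q/∂p = −1.22, so E_p = (−1.22)·(17/144.1) ≈ -0.144.
|E_p| < 1: demand is inelastic.

-0.144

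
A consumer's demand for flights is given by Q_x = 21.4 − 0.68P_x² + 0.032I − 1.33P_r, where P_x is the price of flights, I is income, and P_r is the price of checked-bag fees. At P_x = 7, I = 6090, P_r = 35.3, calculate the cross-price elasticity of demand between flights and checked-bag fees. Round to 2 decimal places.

Evaluating quantity at (P_x, I, P_r) gives Q_x = 21.4 − 0.68(7)² + 0.032(6090) − 1.33(35.3) = 21.4 − 33.32 + 194.88 − 46.949 = 136.011.
∂Q_x/∂P_r = −1.33, so E_xy = -1.33·(35.3/136.011) ≈ -0.35.
E_xy < 0: the goods are complements.

-0.35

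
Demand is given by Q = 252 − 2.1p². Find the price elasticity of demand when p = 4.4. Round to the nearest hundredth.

-0.38

At p = 4.4, Q = 211.344.
dQ/dp = −2·2.1·p = −18.48.
Point elasticity E = (dQ/dp)·(p/Q) = -18.48 × 4.4/211.344 ≈ -0.38.
|E| < 1, so demand is inelastic at this price.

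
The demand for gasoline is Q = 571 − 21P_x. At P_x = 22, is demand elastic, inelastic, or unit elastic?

elastic

At P_x = 22, Q = 109.
dQ/dP_x = −21.
Point elasticity E = (dQ/dP_x)·(P_x/Q) = -21 × 22/109 ≈ -4.239.
|E| ≈ 4.239 > 1, so demand is elastic.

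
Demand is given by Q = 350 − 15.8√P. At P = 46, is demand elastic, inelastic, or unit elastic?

inelastic

At P = 46, Q = 242.8392.
dQ/dP = −15.8/(2√P) = −15.8/(2·6.7823).
Point elasticity E = (dQ/dP)·(P/Q) = -1.1648 × 46/242.8392 ≈ -0.221.
|E| ≈ 0.221 < 1, so demand is inelastic.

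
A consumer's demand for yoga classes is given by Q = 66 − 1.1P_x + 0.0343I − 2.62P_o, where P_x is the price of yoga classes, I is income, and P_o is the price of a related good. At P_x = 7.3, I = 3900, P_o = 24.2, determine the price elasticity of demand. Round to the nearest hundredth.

Evaluating quantity at (P_x, I, P_o) gives Q = 66 − 1.1(7.3) + 0.0343(3900) − 2.62(24.2) = 66 − 8.03 + 133.77 − 63.404 = 128.336.
∂Q/∂P_x = −1.1, so E_p = (−1.1)·(7.3/128.336) ≈ -0.06.
|E_p| < 1: demand is inelastic.

-0.06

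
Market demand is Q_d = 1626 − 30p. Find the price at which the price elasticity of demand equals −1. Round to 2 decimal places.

27.10

For linear demand Q_d = a − bp, E = −bp/(a − bp). |E| = 1 ⇒ bp = a − bp ⇒ p = a/(2b).
p = 1626/(2·30) = 27.10.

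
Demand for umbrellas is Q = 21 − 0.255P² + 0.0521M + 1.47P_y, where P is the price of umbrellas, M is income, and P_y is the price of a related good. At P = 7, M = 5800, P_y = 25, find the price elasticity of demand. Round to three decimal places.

At the given point, Q = 21 − 0.255(7)² + 0.0521(5800) + 1.47(25) = 21 − 12.495 + 302.18 + 36.75 = 347.435.
∂Q/∂P = −2·0.255·P = -3.57, so E_p = -3.57·(7/347.435) ≈ -0.072.
|E_p| < 1: demand is inelastic.

-0.072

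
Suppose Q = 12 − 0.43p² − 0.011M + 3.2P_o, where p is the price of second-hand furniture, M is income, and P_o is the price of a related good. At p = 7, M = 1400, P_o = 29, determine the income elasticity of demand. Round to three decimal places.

Evaluating quantity at (p, M, P_o) gives Q = 12 − 0.43(7)² − 0.011(1400) + 3.2(29) = 12 − 21.07 − 15.4 + 92.8 = 68.33.
∂Q/∂M = −0.011, so E_I = -0.011·(1400/68.33) ≈ -0.225.
E_I < 0: inferior good.

-0.225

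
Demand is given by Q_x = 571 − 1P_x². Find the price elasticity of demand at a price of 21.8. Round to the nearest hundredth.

-9.93

At P_x = 21.8, Q_x = 95.76.
dQ_x/dP_x = −2·1·P_x = −43.6.
Point elasticity E = (dQ_x/dP_x)·(P_x/Q_x) = -43.6 × 21.8/95.76 ≈ -9.93.
|E| > 1, so demand is elastic at this price.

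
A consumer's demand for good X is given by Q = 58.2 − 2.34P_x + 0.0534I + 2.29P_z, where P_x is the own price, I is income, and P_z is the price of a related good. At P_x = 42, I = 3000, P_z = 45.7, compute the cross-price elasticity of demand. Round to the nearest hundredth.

0.47

Substituting, Q = 58.2 − 2.34(42) + 0.0534(3000) + 2.29(45.7) = 58.2 − 98.28 + 160.2 + 104.653 = 224.773.
∂Q/∂P_z = +2.29, so E_xy = 2.29·(45.7/224.773) ≈ 0.47.
E_xy > 0: the goods are substitutes.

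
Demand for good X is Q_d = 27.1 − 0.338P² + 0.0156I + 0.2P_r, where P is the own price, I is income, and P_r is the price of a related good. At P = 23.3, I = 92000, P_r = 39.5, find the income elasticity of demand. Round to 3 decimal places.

At the given point, Q_d = 27.1 − 0.338(23.3)² + 0.0156(92000) + 0.2(39.5) = 27.1 − 183.4968 + 1435.2 + 7.9 = 1286.7032.
∂Q_d/∂I = +0.0156, so E_I = 0.0156·(92000/1286.7032) ≈ 1.115.
E_I > 1: normal good (luxury).

1.115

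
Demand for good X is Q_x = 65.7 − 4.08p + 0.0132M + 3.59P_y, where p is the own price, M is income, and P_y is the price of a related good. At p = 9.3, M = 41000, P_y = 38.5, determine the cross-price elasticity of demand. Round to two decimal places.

0.20

Evaluating quantity at (p, M, P_y) gives Q_x = 65.7 − 4.08(9.3) + 0.0132(41000) + 3.59(38.5) = 65.7 − 37.944 + 541.2 + 138.215 = 707.171.
∂Q_x/∂P_y = +3.59, so E_xy = 3.59·(38.5/707.171) ≈ 0.20.
E_xy > 0: the goods are substitutes.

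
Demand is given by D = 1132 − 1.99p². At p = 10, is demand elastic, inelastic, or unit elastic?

inelastic

At p = 10, D = 933.
dD/dp = −2·1.99·p = −39.8.
Point elasticity E = (dD/dp)·(p/D) = -39.8 × 10/933 ≈ -0.427.
|E| ≈ 0.427 < 1, so demand is inelastic.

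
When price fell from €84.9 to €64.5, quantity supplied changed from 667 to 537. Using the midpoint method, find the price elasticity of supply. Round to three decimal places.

%Δq = (537 − 667)/[(667 + 537)/2] = -130/602 ≈ -0.2159.
%ΔP = (64.5 − 84.9)/[(84.9 + 64.5)/2] = -20.4/74.7 ≈ -0.2731.
Arc elasticity E = %Δq/%ΔP ≈ -0.2159/-0.2731 ≈ 0.791.
|E| < 1: supply is inelastic over this range.

0.791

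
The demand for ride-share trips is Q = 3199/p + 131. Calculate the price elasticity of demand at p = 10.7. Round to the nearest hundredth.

-0.70

At p = 10.7, Q = 429.972.
dQ/dp = −3199/p² = −27.9413.
Point elasticity E = (dQ/dp)·(p/Q) = -27.9413 × 10.7/429.972 ≈ -0.70.
|E| < 1, so demand is inelastic at this price.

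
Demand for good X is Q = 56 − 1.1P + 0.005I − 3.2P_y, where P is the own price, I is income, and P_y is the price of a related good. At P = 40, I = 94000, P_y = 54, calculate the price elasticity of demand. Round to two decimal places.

-0.14

First evaluate Q: 56 − 1.1(40) + 0.005(94000) − 3.2(54) = 56 − 44 + 470 − 172.8 = 309.2.
∂Q/∂P = −1.1, so E_p = (−1.1)·(40/309.2) ≈ -0.14.
|E_p| < 1: demand is inelastic.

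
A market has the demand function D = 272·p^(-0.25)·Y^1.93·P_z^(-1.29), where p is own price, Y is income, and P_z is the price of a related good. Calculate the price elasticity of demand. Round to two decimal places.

For a Cobb–Douglas (constant-elasticity) form D = A·p^α·…, the elasticity with respect to p equals the exponent α at every point.
Here the exponent on p is -0.25, so the price elasticity of demand is -0.25.

-0.25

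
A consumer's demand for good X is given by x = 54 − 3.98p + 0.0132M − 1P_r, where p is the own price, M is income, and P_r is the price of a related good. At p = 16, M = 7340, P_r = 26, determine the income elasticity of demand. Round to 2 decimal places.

1.58

First evaluate x: 54 − 3.98(16) + 0.0132(7340) − 1(26) = 54 − 63.68 + 96.888 − 26 = 61.208.
∂x/∂M = +0.0132, so E_I = 0.0132·(7340/61.208) ≈ 1.58.
E_I > 1: normal good (luxury).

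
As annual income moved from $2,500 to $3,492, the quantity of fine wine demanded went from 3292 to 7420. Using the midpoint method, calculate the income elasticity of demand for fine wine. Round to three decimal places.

%ΔQ = (7420 − 3292)/[(3292+7420)/2] = 4128/5356 ≈ 0.7707.
%ΔI = (3,492 − 2,500)/[(2,500+3,492)/2] = 992/2996 ≈ 0.3311.
E_I = %ΔQ/%ΔI ≈ 2.328.
E_I > 1: normal good (luxury).

2.328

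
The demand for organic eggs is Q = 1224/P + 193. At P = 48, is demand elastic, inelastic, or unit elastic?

inelastic

At P = 48, Q = 218.5.
dQ/dP = −1224/P² = −0.5312.
Point elasticity E = (dQ/dP)·(P/Q) = -0.5313 × 48/218.5 ≈ -0.117.
|E| ≈ 0.117 < 1, so demand is inelastic.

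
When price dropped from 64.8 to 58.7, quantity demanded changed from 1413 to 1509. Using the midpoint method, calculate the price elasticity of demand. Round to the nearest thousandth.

%ΔQ = (1509 − 1413)/[(1413 + 1509)/2] = 96/1461 ≈ 0.0657.
%Δp = (58.7 − 64.8)/[(64.8 + 58.7)/2] = -6.1/61.75 ≈ -0.0988.
Arc elasticity E = %ΔQ/%Δp ≈ 0.0657/-0.0988 ≈ -0.665.
|E| < 1: demand is inelastic over this range.

-0.665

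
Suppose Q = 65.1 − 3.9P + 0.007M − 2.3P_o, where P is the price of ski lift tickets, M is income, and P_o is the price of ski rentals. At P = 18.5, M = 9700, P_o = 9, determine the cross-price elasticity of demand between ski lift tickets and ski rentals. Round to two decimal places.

First evaluate Q: 65.1 − 3.9(18.5) + 0.007(9700) − 2.3(9) = 65.1 − 72.15 + 67.9 − 20.7 = 40.15.
∂Q/∂P_o = −2.3, so E_xy = -2.3·(9/40.15) ≈ -0.52.
E_xy < 0: the goods are complements.

-0.52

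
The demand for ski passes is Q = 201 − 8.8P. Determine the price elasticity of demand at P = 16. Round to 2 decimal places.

-2.34

At P = 16, Q = 60.2.
dQ/dP = −8.8.
Point elasticity E = (dQ/dP)·(P/Q) = -8.8 × 16/60.2 ≈ -2.34.
|E| > 1, so demand is elastic at this price.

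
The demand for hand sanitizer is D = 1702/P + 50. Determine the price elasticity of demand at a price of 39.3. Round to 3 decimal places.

-0.464

At P = 39.3, D = 93.3079.
dD/dP = −1702/P² = −1.102.
Point elasticity E = (dD/dP)·(P/D) = -1.102 × 39.3/93.3079 ≈ -0.464.
|E| < 1, so demand is inelastic at this price.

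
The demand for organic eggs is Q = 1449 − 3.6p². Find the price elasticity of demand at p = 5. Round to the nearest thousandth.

At p = 5, Q = 1359.
dQ/dp = −2·3.6·p = −36.
Point elasticity E = (dQ/dp)·(p/Q) = -36 × 5/1359 ≈ -0.132.
|E| < 1, so demand is inelastic at this price.

-0.132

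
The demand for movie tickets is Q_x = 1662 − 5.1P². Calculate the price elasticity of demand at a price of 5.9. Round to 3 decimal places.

-0.239

At P = 5.9, Q_x = 1484.469.
dQ_x/dP = −2·5.1·P = −60.18.
Point elasticity E = (dQ_x/dP)·(P/Q_x) = -60.18 × 5.9/1484.469 ≈ -0.239.
|E| < 1, so demand is inelastic at this price.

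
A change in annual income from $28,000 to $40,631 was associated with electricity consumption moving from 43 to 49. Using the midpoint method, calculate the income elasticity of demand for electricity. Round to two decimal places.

%ΔQ = (49 − 43)/[(43+49)/2] = 6/46 ≈ 0.1304.
%ΔM = (40,631 − 28,000)/[(28,000+40,631)/2] = 12631/34315.5 ≈ 0.3681.
E_I = %ΔQ/%ΔM ≈ 0.35.
E_I ∈ (0,1): normal good (necessity).

0.35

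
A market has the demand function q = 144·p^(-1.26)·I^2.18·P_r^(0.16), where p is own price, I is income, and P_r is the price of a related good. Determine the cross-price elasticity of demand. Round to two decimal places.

0.16

For a Cobb–Douglas (constant-elasticity) form q = A·P_r^α·…, the elasticity with respect to P_r equals the exponent α at every point.
Here the exponent on P_r is 0.16, so the cross-price elasticity of demand is 0.16.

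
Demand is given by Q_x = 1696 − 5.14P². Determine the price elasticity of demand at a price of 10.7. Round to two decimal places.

At P = 10.7, Q_x = 1107.5214.
dQ_x/dP = −2·5.14·P = −109.996.
Point elasticity E = (dQ_x/dP)·(P/Q_x) = -109.996 × 10.7/1107.5214 ≈ -1.06.
|E| > 1, so demand is elastic at this price.

-1.06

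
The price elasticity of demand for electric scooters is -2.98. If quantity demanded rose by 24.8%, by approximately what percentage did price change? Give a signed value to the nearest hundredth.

%ΔQ ≈ E × %ΔP ⇒ %ΔP = %ΔQ / E = (24.8%)/(-2.98) ≈ -8.32%.

-8.32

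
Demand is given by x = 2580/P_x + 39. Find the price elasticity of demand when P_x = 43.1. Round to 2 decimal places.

At P_x = 43.1, x = 98.8608.
dx/dP_x = −2580/P_x² = −1.3889.
Point elasticity E = (dx/dP_x)·(P_x/x) = -1.3889 × 43.1/98.8608 ≈ -0.61.
|E| < 1, so demand is inelastic at this price.

-0.61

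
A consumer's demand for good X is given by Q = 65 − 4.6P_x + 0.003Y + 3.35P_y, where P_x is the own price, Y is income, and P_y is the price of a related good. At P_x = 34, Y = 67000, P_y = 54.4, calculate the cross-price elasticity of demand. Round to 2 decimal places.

0.62

Substituting, Q = 65 − 4.6(34) + 0.003(67000) + 3.35(54.4) = 65 − 156.4 + 201 + 182.24 = 291.84.
∂Q/∂P_y = +3.35, so E_xy = 3.35·(54.4/291.84) ≈ 0.62.
E_xy > 0: the goods are substitutes.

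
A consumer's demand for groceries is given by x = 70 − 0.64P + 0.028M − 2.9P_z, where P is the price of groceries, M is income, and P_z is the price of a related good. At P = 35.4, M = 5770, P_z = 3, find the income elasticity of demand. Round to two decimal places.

0.81

Evaluating quantity at (P, M, P_z) gives x = 70 − 0.64(35.4) + 0.028(5770) − 2.9(3) = 70 − 22.656 + 161.56 − 8.7 = 200.204.
∂x/∂M = +0.028, so E_I = 0.028·(5770/200.204) ≈ 0.81.
E_I ∈ (0,1): normal good (necessity).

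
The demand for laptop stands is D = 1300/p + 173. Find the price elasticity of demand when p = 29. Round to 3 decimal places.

-0.206

At p = 29, D = 217.8276.
dD/dp = −1300/p² = −1.5458.
Point elasticity E = (dD/dp)·(p/D) = -1.5458 × 29/217.8276 ≈ -0.206.
|E| < 1, so demand is inelastic at this price.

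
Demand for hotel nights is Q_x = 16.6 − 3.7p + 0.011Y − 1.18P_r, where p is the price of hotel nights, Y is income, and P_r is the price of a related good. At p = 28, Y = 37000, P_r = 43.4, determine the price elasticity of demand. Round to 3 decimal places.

-0.385

Evaluating quantity at (p, Y, P_r) gives Q_x = 16.6 − 3.7(28) + 0.011(37000) − 1.18(43.4) = 16.6 − 103.6 + 407 − 51.212 = 268.788.
∂Q_x/∂p = −3.7, so E_p = (−3.7)·(28/268.788) ≈ -0.385.
|E_p| < 1: demand is inelastic.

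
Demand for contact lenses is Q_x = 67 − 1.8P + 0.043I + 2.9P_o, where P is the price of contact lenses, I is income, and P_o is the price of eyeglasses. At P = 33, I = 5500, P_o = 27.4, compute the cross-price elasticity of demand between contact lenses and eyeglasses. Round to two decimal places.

0.25

Q_x = 67 − 1.8(33) + 0.043(5500) + 2.9(27.4) = 67 − 59.4 + 236.5 + 79.46 = 323.56.
∂Q_x/∂P_o = +2.9, so E_xy = 2.9·(27.4/323.56) ≈ 0.25.
E_xy > 0: the goods are substitutes.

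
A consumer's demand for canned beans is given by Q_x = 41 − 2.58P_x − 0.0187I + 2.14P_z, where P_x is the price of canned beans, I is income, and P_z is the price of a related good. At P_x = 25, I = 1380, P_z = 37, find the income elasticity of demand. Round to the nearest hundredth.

Q_x = 41 − 2.58(25) − 0.0187(1380) + 2.14(37) = 41 − 64.5 − 25.806 + 79.18 = 29.874.
∂Q_x/∂I = −0.0187, so E_I = -0.0187·(1380/29.874) ≈ -0.86.
E_I < 0: inferior good.

-0.86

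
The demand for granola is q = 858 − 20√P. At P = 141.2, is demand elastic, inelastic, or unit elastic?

inelastic

At P = 141.2, q = 620.3448.
dq/dP = −20/(2√P) = −20/(2·11.8828).
Point elasticity E = (dq/dP)·(P/q) = -0.8416 × 141.2/620.3448 ≈ -0.192.
|E| ≈ 0.192 < 1, so demand is inelastic.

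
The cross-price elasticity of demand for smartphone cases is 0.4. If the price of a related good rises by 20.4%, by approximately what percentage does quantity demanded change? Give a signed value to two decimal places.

8.16

%ΔQ ≈ E × %ΔP_y = (0.4) × (20.4%) = 8.16%.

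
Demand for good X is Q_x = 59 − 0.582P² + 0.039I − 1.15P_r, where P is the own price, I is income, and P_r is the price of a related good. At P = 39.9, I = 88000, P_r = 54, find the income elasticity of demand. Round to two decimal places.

1.37

At the given point, Q_x = 59 − 0.582(39.9)² + 0.039(88000) − 1.15(54) = 59 − 926.5498 + 3432 − 62.1 = 2502.3502.
∂Q_x/∂I = +0.039, so E_I = 0.039·(88000/2502.3502) ≈ 1.37.
E_I > 1: normal good (luxury).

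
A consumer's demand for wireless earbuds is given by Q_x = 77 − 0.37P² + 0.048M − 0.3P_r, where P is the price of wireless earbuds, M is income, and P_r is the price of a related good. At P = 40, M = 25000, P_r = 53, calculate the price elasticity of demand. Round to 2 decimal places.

At the given point, Q_x = 77 − 0.37(40)² + 0.048(25000) − 0.3(53) = 77 − 592 + 1200 − 15.9 = 669.1.
∂Q_x/∂P = −2·0.37·P = -29.6, so E_p = -29.6·(40/669.1) ≈ -1.77.
|E_p| > 1: demand is elastic.

-1.77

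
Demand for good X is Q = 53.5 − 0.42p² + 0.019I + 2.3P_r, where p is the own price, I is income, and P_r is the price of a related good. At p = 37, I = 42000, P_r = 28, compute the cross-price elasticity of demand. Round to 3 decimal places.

Q = 53.5 − 0.42(37)² + 0.019(42000) + 2.3(28) = 53.5 − 574.98 + 798 + 64.4 = 340.92.
∂Q/∂P_r = +2.3, so E_xy = 2.3·(28/340.92) ≈ 0.189.
E_xy > 0: the goods are substitutes.

0.189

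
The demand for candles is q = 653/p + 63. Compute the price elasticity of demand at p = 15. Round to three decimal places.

-0.409

At p = 15, q = 106.5333.
dq/dp = −653/p² = −2.9022.
Point elasticity E = (dq/dp)·(p/q) = -2.9022 × 15/106.5333 ≈ -0.409.
|E| < 1, so demand is inelastic at this price.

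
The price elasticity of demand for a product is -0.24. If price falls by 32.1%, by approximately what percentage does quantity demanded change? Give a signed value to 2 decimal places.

7.70

%ΔQ ≈ E × %ΔP = (-0.24) × (-32.1%) ≈ 7.70%.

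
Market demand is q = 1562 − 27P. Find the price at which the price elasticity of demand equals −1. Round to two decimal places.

For linear demand q = a − bP, E = −bP/(a − bP). |E| = 1 ⇒ bP = a − bP ⇒ P = a/(2b).
P = 1562/(2·27) ≈ 28.93.

28.93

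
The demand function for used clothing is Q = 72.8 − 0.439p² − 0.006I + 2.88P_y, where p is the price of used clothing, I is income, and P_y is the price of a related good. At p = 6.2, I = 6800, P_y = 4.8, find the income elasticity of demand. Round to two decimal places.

Q = 72.8 − 0.439(6.2)² − 0.006(6800) + 2.88(4.8) = 72.8 − 16.8752 − 40.8 + 13.824 = 28.9488.
∂Q/∂I = −0.006, so E_I = -0.006·(6800/28.9488) ≈ -1.41.
E_I < 0: inferior good.

-1.41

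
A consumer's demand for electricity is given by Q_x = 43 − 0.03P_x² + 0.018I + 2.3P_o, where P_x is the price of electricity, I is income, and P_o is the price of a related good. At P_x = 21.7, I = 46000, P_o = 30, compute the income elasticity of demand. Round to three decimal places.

Q_x = 43 − 0.03(21.7)² + 0.018(46000) + 2.3(30) = 43 − 14.1267 + 828 + 69 = 925.8733.
∂Q_x/∂I = +0.018, so E_I = 0.018·(46000/925.8733) ≈ 0.894.
E_I ∈ (0,1): normal good (necessity).

0.894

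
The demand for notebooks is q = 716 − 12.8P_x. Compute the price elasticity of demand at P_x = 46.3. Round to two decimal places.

-4.80

At P_x = 46.3, q = 123.36.
dq/dP_x = −12.8.
Point elasticity E = (dq/dP_x)·(P_x/q) = -12.8 × 46.3/123.36 ≈ -4.80.
|E| > 1, so demand is elastic at this price.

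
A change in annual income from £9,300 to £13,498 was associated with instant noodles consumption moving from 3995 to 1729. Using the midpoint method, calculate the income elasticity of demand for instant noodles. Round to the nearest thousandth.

-2.150

%ΔQ = (1729 − 3995)/[(3995+1729)/2] = -2266/2862 ≈ -0.7918.
%ΔI = (13,498 − 9,300)/[(9,300+13,498)/2] = 4198/11399 ≈ 0.3683.
E_I = %ΔQ/%ΔI ≈ -2.150.
E_I < 0: inferior good.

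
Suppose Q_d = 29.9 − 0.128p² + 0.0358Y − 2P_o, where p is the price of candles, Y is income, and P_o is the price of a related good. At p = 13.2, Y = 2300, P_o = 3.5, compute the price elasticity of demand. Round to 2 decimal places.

Q_d = 29.9 − 0.128(13.2)² + 0.0358(2300) − 2(3.5) = 29.9 − 22.3027 + 82.34 − 7 = 82.9373.
∂Q_d/∂p = −2·0.128·p = -3.3792, so E_p = -3.3792·(13.2/82.9373) ≈ -0.54.
|E_p| < 1: demand is inelastic.

-0.54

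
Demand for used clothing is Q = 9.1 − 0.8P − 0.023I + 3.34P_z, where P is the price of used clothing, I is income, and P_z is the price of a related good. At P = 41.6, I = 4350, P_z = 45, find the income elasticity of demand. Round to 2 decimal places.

First evaluate Q: 9.1 − 0.8(41.6) − 0.023(4350) + 3.34(45) = 9.1 − 33.28 − 100.05 + 150.3 = 26.07.
∂Q/∂I = −0.023, so E_I = -0.023·(4350/26.07) ≈ -3.84.
E_I < 0: inferior good.

-3.84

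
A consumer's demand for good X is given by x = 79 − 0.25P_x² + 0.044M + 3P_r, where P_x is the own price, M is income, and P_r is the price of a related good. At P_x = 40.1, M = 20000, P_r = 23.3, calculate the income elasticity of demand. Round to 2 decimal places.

Substituting, x = 79 − 0.25(40.1)² + 0.044(20000) + 3(23.3) = 79 − 402.0025 + 880 + 69.9 = 626.8975.
∂x/∂M = +0.044, so E_I = 0.044·(20000/626.8975) ≈ 1.40.
E_I > 1: normal good (luxury).

1.40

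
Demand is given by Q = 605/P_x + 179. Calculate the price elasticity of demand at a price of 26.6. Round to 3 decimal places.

-0.113

At P_x = 26.6, Q = 201.7444.
dQ/dP_x = −605/P_x² = −0.8551.
Point elasticity E = (dQ/dP_x)·(P_x/Q) = -0.8551 × 26.6/201.7444 ≈ -0.113.
|E| < 1, so demand is inelastic at this price.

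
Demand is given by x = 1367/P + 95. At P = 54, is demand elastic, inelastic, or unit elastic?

inelastic

At P = 54, x = 120.3148.
dx/dP = −1367/P² = −0.4688.
Point elasticity E = (dx/dP)·(P/x) = -0.4688 × 54/120.3148 ≈ -0.210.
|E| ≈ 0.210 < 1, so demand is inelastic.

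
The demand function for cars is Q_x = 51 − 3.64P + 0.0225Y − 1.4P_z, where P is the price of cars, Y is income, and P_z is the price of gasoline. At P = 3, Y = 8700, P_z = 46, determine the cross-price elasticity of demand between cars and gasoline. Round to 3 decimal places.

Evaluating quantity at (P, Y, P_z) gives Q_x = 51 − 3.64(3) + 0.0225(8700) − 1.4(46) = 51 − 10.92 + 195.75 − 64.4 = 171.43.
∂Q_x/∂P_z = −1.4, so E_xy = -1.4·(46/171.43) ≈ -0.376.
E_xy < 0: the goods are complements.

-0.376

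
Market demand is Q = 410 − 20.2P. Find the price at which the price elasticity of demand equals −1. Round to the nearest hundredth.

10.15

For linear demand Q = a − bP, E = −bP/(a − bP). |E| = 1 ⇒ bP = a − bP ⇒ P = a/(2b).
P = 410/(2·20.2) ≈ 10.15.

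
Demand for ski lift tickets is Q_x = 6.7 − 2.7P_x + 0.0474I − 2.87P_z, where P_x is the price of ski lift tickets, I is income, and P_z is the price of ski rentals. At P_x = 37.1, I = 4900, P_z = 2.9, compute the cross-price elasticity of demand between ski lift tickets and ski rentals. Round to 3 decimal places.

Q_x = 6.7 − 2.7(37.1) + 0.0474(4900) − 2.87(2.9) = 6.7 − 100.17 + 232.26 − 8.323 = 130.467.
∂Q_x/∂P_z = −2.87, so E_xy = -2.87·(2.9/130.467) ≈ -0.064.
E_xy < 0: the goods are complements.

-0.064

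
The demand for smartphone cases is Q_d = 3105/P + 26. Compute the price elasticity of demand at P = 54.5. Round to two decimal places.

-0.69

At P = 54.5, Q_d = 82.9725.
dQ_d/dP = −3105/P² = −1.0454.
Point elasticity E = (dQ_d/dP)·(P/Q_d) = -1.0454 × 54.5/82.9725 ≈ -0.69.
|E| < 1, so demand is inelastic at this price.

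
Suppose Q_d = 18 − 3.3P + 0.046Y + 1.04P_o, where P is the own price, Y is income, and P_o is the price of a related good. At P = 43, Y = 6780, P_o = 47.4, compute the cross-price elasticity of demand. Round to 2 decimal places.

At the given point, Q_d = 18 − 3.3(43) + 0.046(6780) + 1.04(47.4) = 18 − 141.9 + 311.88 + 49.296 = 237.276.
∂Q_d/∂P_o = +1.04, so E_xy = 1.04·(47.4/237.276) ≈ 0.21.
E_xy > 0: the goods are substitutes.

0.21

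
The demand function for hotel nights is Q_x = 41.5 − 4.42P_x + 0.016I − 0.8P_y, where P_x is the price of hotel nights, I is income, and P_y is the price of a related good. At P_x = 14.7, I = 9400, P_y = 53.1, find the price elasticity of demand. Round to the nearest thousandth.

-0.769

Substituting, Q_x = 41.5 − 4.42(14.7) + 0.016(9400) − 0.8(53.1) = 41.5 − 64.974 + 150.4 − 42.48 = 84.446.
∂Q_x/∂P_x = −4.42, so E_p = (−4.42)·(14.7/84.446) ≈ -0.769.
|E_p| < 1: demand is inelastic.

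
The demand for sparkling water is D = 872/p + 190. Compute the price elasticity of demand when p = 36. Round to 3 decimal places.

At p = 36, D = 214.2222.
dD/dp = −872/p² = −0.6728.
Point elasticity E = (dD/dp)·(p/D) = -0.6728 × 36/214.2222 ≈ -0.113.
|E| < 1, so demand is inelastic at this price.

-0.113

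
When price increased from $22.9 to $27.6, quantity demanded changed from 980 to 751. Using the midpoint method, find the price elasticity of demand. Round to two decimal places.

%Δq = (751 − 980)/[(980 + 751)/2] = -229/865.5 ≈ -0.2646.
%Δp = (27.6 − 22.9)/[(22.9 + 27.6)/2] = 4.7/25.25 ≈ 0.1861.
Arc elasticity E = %Δq/%Δp ≈ -0.2646/0.1861 ≈ -1.42.
|E| > 1: demand is elastic over this range.

-1.42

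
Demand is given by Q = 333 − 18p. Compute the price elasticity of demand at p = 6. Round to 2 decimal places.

-0.48

At p = 6, Q = 225.
dQ/dp = −18.
Point elasticity E = (dQ/dp)·(p/Q) = -18 × 6/225 ≈ -0.48.
|E| < 1, so demand is inelastic at this price.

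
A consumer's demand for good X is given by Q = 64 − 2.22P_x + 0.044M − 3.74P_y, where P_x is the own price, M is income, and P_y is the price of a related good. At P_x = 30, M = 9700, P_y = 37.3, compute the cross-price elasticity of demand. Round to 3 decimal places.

-0.490

First evaluate Q: 64 − 2.22(30) + 0.044(9700) − 3.74(37.3) = 64 − 66.6 + 426.8 − 139.502 = 284.698.
∂Q/∂P_y = −3.74, so E_xy = -3.74·(37.3/284.698) ≈ -0.490.
E_xy < 0: the goods are complements.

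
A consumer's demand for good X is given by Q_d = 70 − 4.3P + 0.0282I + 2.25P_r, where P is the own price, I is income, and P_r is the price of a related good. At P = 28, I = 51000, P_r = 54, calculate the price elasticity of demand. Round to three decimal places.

-0.080

Substituting, Q_d = 70 − 4.3(28) + 0.0282(51000) + 2.25(54) = 70 − 120.4 + 1438.2 + 121.5 = 1509.3.
∂Q_d/∂P = −4.3, so E_p = (−4.3)·(28/1509.3) ≈ -0.080.
|E_p| < 1: demand is inelastic.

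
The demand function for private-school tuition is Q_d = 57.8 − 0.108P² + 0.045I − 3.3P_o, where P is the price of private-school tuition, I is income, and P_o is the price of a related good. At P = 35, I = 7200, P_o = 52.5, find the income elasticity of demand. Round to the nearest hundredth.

At the given point, Q_d = 57.8 − 0.108(35)² + 0.045(7200) − 3.3(52.5) = 57.8 − 132.3 + 324 − 173.25 = 76.25.
∂Q_d/∂I = +0.045, so E_I = 0.045·(7200/76.25) ≈ 4.25.
E_I > 1: normal good (luxury).

4.25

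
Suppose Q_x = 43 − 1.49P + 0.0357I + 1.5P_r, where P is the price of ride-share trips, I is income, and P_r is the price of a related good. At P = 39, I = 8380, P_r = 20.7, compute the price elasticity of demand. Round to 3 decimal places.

-0.184

Q_x = 43 − 1.49(39) + 0.0357(8380) + 1.5(20.7) = 43 − 58.11 + 299.166 + 31.05 = 315.106.
∂Q_x/∂P = −1.49, so E_p = (−1.49)·(39/315.106) ≈ -0.184.
|E_p| < 1: demand is inelastic.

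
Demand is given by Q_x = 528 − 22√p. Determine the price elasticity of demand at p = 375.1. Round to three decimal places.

At p = 375.1, Q_x = 101.915.
dQ_x/dp = −22/(2√p) = −22/(2·19.3675).
Point elasticity E = (dQ_x/dp)·(p/Q_x) = -0.568 × 375.1/101.915 ≈ -2.090.
|E| > 1, so demand is elastic at this price.

-2.090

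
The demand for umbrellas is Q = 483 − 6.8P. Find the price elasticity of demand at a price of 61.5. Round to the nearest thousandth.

At P = 61.5, Q = 64.8.
dQ/dP = −6.8.
Point elasticity E = (dQ/dP)·(P/Q) = -6.8 × 61.5/64.8 ≈ -6.454.
|E| > 1, so demand is elastic at this price.

-6.454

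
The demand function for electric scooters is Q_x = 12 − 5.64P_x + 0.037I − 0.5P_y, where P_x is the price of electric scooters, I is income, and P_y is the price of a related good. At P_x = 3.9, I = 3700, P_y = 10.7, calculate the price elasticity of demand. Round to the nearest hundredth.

At the given point, Q_x = 12 − 5.64(3.9) + 0.037(3700) − 0.5(10.7) = 12 − 21.996 + 136.9 − 5.35 = 121.554.
∂Q_x/∂P_x = −5.64, so E_p = (−5.64)·(3.9/121.554) ≈ -0.18.
|E_p| < 1: demand is inelastic.

-0.18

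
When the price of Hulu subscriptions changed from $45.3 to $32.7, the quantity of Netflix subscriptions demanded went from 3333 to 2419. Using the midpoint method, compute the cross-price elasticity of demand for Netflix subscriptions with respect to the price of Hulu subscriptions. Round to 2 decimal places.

%ΔQ_x = (2419 − 3333)/[(3333+2419)/2] = -914/2876 ≈ -0.3178.
%ΔP_y = (32.7 − 45.3)/[(45.3+32.7)/2] ≈ -0.3231.
E_xy = -0.3178/-0.3231 ≈ 0.98.
E_xy > 0, so Netflix subscriptions and Hulu subscriptions are substitutes.

0.98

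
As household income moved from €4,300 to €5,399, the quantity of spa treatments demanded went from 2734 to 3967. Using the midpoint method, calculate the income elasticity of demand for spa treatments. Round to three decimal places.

%ΔQ = (3967 − 2734)/[(2734+3967)/2] = 1233/3350.5 ≈ 0.3680.
%ΔI = (5,399 − 4,300)/[(4,300+5,399)/2] = 1099/4849.5 ≈ 0.2266.
E_I = %ΔQ/%ΔI ≈ 1.624.
E_I > 1: normal good (luxury).

1.624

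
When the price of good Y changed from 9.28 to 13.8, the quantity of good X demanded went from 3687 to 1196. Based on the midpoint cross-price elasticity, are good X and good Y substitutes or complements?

complements

%ΔQ_x = (1196 − 3687)/[(3687+1196)/2] = -2491/2441.5 ≈ -1.0203.
%ΔP_y = (13.8 − 9.28)/[(9.28+13.8)/2] ≈ 0.3917.
E_xy = -1.0203/0.3917 ≈ -2.605.
E_xy < 0, so the goods are complements.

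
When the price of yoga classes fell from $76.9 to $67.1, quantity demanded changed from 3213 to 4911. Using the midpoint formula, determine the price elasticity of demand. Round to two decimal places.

-3.07

%Δq = (4911 − 3213)/[(3213 + 4911)/2] = 1698/4062 ≈ 0.4180.
%Δp = (67.1 − 76.9)/[(76.9 + 67.1)/2] = -9.8/72 ≈ -0.1361.
Arc elasticity E = %Δq/%Δp ≈ 0.4180/-0.1361 ≈ -3.07.
|E| > 1: demand is elastic over this range.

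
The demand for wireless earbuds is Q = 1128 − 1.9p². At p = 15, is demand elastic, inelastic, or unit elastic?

elastic

At p = 15, Q = 700.5.
dQ/dp = −2·1.9·p = −57.
Point elasticity E = (dQ/dp)·(p/Q) = -57 × 15/700.5 ≈ -1.221.
|E| ≈ 1.221 > 1, so demand is elastic.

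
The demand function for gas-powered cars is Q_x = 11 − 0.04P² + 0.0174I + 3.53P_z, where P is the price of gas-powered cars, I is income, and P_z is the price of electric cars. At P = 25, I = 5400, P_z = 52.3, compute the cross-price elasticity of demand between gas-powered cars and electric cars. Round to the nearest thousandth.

0.698

Substituting, Q_x = 11 − 0.04(25)² + 0.0174(5400) + 3.53(52.3) = 11 − 25 + 93.96 + 184.619 = 264.579.
∂Q_x/∂P_z = +3.53, so E_xy = 3.53·(52.3/264.579) ≈ 0.698.
E_xy > 0: the goods are substitutes.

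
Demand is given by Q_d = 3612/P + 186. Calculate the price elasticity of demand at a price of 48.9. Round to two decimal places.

At P = 48.9, Q_d = 259.865.
dQ_d/dP = −3612/P² = −1.5105.
Point elasticity E = (dQ_d/dP)·(P/Q_d) = -1.5105 × 48.9/259.865 ≈ -0.28.
|E| < 1, so demand is inelastic at this price.

-0.28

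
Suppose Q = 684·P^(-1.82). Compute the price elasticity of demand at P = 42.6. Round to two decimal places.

For a Cobb–Douglas (constant-elasticity) form Q = A·P^α·…, the elasticity with respect to P equals the exponent α at every point.
Here the exponent on P is -1.82, so the price elasticity of demand is -1.82.

-1.82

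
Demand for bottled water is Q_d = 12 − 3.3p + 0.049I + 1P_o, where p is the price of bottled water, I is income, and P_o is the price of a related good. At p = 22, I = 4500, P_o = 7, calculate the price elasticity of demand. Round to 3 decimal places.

-0.435

At the given point, Q_d = 12 − 3.3(22) + 0.049(4500) + 1(7) = 12 − 72.6 + 220.5 + 7 = 166.9.
∂Q_d/∂p = −3.3, so E_p = (−3.3)·(22/166.9) ≈ -0.435.
|E_p| < 1: demand is inelastic.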